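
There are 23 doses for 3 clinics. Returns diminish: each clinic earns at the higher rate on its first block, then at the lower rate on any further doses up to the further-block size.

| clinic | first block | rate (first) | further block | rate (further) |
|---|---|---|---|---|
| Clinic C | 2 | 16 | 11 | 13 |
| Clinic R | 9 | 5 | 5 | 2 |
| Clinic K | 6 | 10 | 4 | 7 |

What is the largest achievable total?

Order all 6 blocks by rate: Clinic C/first 16 > Clinic C/second 13 > Clinic K/first 10 > Clinic K/second 7 > Clinic R/first 5 > Clinic R/second 2.
Clinic C first at 16: fill all 2 — 21 left.
Clinic C second at 13: fill all 11 — 10 left.
Clinic K/first (10): +6 — 4 left.
Fill Clinic K second block (4 at 7) — 0 left.
Total = 16×2 + 13×11 + 10×6 + 7×4 = 263.

263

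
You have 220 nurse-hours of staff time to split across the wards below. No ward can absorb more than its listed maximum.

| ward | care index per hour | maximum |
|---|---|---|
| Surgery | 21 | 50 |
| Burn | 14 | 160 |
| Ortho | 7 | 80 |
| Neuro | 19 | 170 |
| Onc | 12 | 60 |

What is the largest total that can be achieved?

Order the wards by care index per hour: Surgery 21 > Neuro 19 > Burn 14 > Onc 12 > Ortho 7.
Surgery: +50 to 50 (cap) — 170 left.
Neuro takes 170 to reach its cap of 170 — 0 left.
Total = 21×50 + 19×170 = 4280.

4280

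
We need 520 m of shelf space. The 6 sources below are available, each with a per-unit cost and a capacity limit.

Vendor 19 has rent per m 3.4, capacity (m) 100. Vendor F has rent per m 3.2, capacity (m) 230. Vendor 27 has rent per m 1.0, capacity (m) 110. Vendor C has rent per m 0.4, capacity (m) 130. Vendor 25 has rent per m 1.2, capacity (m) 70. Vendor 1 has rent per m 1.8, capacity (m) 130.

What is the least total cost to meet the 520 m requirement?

736

Use sources in increasing cost order.
Vendor C at 0.4: take all 130 m → 390 still needed.
Vendor 27 at 1.0: take all 110 m → 280 still needed.
Vendor 25 (1.2): use full 70 → 210 m to go.
Vendor 1 (1.8): use full 130 → 80 m to go.
Vendor F (3.2): take the remaining 80 → done.
Vendor 19: unused.
Cost = 130×0.4 + 110×1.0 + 70×1.2 + 130×1.8 + 80×3.2 = 736.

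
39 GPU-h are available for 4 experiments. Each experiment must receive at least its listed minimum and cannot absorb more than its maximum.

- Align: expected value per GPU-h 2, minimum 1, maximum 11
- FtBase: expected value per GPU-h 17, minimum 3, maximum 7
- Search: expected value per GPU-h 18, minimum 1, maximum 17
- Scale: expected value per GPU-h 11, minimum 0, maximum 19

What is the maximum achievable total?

Meeting every minimum uses 1+3+1+0 = 5 GPU-h, leaving 34.
Rank by expected value per GPU-h: Search 18 > FtBase 17 > Scale 11 > Align 2.
Search: +16 to 17 (cap) — 18 left.
FtBase: +4 to 7 (cap) — 14 left.
Scale has room for 19 more but only 14 remain, so it gets 14.
Total = 2×1 + 17×7 + 18×17 + 11×14 = 581.

581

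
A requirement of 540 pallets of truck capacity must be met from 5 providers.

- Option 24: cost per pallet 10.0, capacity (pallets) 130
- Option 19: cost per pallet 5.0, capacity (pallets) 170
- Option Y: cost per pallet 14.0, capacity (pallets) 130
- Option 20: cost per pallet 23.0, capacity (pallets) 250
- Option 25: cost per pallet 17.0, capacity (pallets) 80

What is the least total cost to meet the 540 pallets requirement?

Cheapest first:
Take 170 from Option 19 at 5.0 → need 370 more.
Option 24 (10.0): use full 130 → 240 pallets to go.
Option Y at 14.0: take all 130 pallets → 110 still needed.
Option 25 (17.0): use full 80 → 30 pallets to go.
Take 30 from Option 20 at 23.0 to finish.
Cost = 170×5.0 + 130×10.0 + 130×14.0 + 80×17.0 + 30×23.0 = 6020.

6020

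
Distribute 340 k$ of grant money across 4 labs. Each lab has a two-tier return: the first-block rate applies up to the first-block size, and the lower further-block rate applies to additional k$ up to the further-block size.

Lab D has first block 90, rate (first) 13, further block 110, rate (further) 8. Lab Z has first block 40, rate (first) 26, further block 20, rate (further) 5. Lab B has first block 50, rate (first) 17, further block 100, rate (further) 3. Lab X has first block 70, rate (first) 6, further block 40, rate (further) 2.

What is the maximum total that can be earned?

Treat each block as its own option and order by rate: Lab Z/tier1 26 > Lab B/tier1 17 > Lab D/tier1 13 > Lab D/tier2 8 > Lab X/tier1 6 > Lab Z/tier2 5 > Lab B/tier2 3 > Lab X/tier2 2.
Fill Lab Z tier1 block (40 at 26) ; 300 left.
Lab B tier1 at 17: fill all 50 ; 250 left.
Fill Lab D tier1 block (90 at 13) ; 160 left.
Fill Lab D tier2 block (110 at 8) ; 50 left.
Lab X/tier1: +50 of 70 at 6; pool empty.
Total = 26×40 + 17×50 + 13×90 + 8×110 + 6×50 = 4240.

4240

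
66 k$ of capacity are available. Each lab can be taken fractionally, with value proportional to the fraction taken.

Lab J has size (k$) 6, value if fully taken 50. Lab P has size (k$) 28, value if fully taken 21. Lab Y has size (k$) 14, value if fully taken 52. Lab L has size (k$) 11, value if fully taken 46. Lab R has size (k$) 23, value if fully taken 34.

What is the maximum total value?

Sort by value density: Lab J 50/6≈8.33, Lab L 46/11≈4.18, Lab Y 52/14≈3.71, Lab R 34/23≈1.48, Lab P 21/28≈0.75.
Take all of Lab J (6 k$, value 50) — 60 k$ left.
All 11 k$ of Lab L fit (value 46) — 49 remain.
All 14 k$ of Lab Y fit (value 52) — 35 remain.
Lab R: take in full, 23 k$ for value 34 — 12 left.
Only 12 k$ remain; take 12/28 of Lab P for value 21×12/28 = 9.
Total value = 191.

191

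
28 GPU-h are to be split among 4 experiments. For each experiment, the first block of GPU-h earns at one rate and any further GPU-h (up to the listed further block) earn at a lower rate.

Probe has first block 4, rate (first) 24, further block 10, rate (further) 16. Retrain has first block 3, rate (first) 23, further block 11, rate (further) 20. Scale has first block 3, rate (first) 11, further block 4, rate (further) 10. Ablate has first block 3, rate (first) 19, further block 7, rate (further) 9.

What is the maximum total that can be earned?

Order all 8 blocks by rate: Probe/first 24 > Retrain/first 23 > Retrain/second 20 > Ablate/first 19 > Probe/second 16 > Scale/first 11 > Scale/second 10 > Ablate/second 9.
Fill Probe first block (4 at 24) ; 24 left.
Retrain first at 23: fill all 3 ; 21 left.
Retrain second at 20: fill all 11 ; 10 left.
Ablate/first (19): +3 ; 7 left.
Probe second at 16: only 7 left, fill 7.
Total = 24×4 + 23×3 + 20×11 + 19×3 + 16×7 = 554.

554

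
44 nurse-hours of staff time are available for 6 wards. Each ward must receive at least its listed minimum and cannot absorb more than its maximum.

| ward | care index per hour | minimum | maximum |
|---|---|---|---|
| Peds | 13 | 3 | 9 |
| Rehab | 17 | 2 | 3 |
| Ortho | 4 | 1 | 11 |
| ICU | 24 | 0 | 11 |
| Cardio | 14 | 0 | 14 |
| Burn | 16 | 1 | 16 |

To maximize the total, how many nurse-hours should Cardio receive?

10

Meeting every minimum uses 3+2+1+0+0+1 = 7 nurse-hours, leaving 37.
Order the wards by care index per hour: ICU 24 > Rehab 17 > Burn 16 > Cardio 14 > Peds 13 > Ortho 4.
ICU takes 11 more to reach its cap of 11 → 26 left.
Rehab takes 1 more to reach its cap of 3 → 25 left.
Burn: +15 to 16 (cap) → 10 left.
Only 10 left; Cardio takes them to reach 10.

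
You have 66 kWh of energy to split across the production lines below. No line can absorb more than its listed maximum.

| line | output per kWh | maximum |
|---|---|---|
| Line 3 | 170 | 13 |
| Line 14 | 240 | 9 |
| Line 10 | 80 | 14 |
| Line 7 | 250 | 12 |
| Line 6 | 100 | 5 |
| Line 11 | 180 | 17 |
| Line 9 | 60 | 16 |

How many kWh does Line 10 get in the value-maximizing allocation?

10

Order the production lines by output per kWh: Line 7 250 > Line 14 240 > Line 11 180 > Line 3 170 > Line 6 100 > Line 10 80 > Line 9 60.
Line 7 takes 12 to reach its cap of 12 → 54 left.
Give Line 14 9 to hit its cap of 9 → 45 left.
Give Line 11 17 to hit its cap of 17 → 28 left.
Line 3: +13 to 13 (cap) → 15 left.
Give Line 6 5 to hit its cap of 5 → 10 left.
Line 10: +10 (room for 14) → 10. Pool exhausted.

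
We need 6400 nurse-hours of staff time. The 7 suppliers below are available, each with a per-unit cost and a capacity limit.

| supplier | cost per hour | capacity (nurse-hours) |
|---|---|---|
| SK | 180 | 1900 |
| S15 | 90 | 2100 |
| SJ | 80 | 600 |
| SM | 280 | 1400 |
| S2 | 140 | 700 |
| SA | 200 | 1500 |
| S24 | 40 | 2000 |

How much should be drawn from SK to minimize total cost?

Cheapest first:
Take 2000 from S24 at 40 — need 4400 more.
SJ (80): use full 600 — 3800 nurse-hours to go.
S15 (90): use full 2100 — 1700 nurse-hours to go.
S2 (140): use full 700 — 1000 nurse-hours to go.
SK at 180: take 1000 of its 1900 — requirement met.
SA, SM: unused.

1000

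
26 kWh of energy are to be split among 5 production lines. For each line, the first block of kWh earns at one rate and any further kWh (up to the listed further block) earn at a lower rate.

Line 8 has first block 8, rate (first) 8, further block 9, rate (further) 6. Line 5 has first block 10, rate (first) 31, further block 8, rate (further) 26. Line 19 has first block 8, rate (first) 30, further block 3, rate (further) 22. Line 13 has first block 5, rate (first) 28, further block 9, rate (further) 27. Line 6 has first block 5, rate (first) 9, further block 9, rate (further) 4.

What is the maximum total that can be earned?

Treat each block as its own option and order by rate: Line 5/T1 31 > Line 19/T1 30 > Line 13/T1 28 > Line 13/T2 27 > Line 5/T2 26 > Line 19/T2 22 > Line 6/T1 9 > Line 8/T1 8 > Line 8/T2 6 > Line 6/T2 4.
Line 5/T1 (31): +10 → 16 left.
Line 19 T1 at 30: fill all 8 → 8 left.
Fill Line 13 T1 block (5 at 28) → 3 left.
Line 13 T2 at 27: only 3 left, fill 3.
Total = 31×10 + 30×8 + 28×5 + 27×3 = 771.

771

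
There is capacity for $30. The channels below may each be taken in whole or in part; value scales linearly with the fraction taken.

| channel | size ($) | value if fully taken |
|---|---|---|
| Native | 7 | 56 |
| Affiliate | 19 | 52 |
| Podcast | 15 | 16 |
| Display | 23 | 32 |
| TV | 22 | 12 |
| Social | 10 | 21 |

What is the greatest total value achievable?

Sort by value density: Native 56/7≈8, Affiliate 52/19≈2.74, Social 21/10≈2.1, Display 32/23≈1.39, Podcast 16/15≈1.07, TV 12/22≈0.545.
Native: take in full, 7 $ for value 56 — 23 left.
Take all of Affiliate (19 $, value 52) — 4 $ left.
Only 4 $ remain; take 4/10 of Social for value 21×4/10 = 8.4.
Total value = 116.4.

116.4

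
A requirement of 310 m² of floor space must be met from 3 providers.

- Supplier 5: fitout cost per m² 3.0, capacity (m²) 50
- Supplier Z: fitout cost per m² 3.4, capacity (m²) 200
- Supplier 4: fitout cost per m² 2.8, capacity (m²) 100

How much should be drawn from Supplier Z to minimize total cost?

160

Use providers in increasing cost order.
Supplier 4 at 2.8: take all 100 m² — 210 still needed.
Supplier 5 (3.0): use full 50 — 160 m² to go.
Supplier Z (3.4): take the remaining 160 — done.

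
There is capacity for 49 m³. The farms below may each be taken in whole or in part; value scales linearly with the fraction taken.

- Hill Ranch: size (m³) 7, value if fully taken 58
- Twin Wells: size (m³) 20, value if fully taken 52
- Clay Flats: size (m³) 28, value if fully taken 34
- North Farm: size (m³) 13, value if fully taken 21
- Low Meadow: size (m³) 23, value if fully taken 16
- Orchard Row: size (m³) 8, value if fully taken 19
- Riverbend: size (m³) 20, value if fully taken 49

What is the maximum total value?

163.75

Rank by value-to-size ratio: Hill Ranch 58/7≈8.29, Twin Wells 52/20≈2.6, Riverbend 49/20≈2.45, Orchard Row 19/8≈2.38, North Farm 21/13≈1.62, Clay Flats 34/28≈1.21, Low Meadow 16/23≈0.696.
Take all of Hill Ranch (7 m³, value 58) — 42 m³ left.
Twin Wells: take in full, 20 m³ for value 52 — 22 left.
Riverbend: take in full, 20 m³ for value 49 — 2 left.
Fill the last 2 m³ with part of Orchard Row: 2/8 of it earns 4.75.
Total value = 163.75.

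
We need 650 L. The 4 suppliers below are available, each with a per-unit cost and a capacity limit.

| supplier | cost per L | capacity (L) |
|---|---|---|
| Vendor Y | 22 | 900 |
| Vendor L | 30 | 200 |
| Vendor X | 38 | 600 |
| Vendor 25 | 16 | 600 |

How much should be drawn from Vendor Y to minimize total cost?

50

Fill from the cheapest supplier first.
Take 600 from Vendor 25 at 16 → need 50 more.
Take 50 from Vendor Y at 22 to finish.
Vendor L, Vendor X: unused.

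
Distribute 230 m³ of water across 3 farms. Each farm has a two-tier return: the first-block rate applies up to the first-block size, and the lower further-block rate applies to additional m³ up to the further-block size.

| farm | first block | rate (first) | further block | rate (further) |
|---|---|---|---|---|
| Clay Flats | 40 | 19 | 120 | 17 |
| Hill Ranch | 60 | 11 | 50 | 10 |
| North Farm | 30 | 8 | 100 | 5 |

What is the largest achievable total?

Rank every tier by rate: Clay Flats/first 19 > Clay Flats/second 17 > Hill Ranch/first 11 > Hill Ranch/second 10 > North Farm/first 8 > North Farm/second 5.
Clay Flats/first (19): +40 — 190 left.
Fill Clay Flats second block (120 at 17) — 70 left.
Fill Hill Ranch first block (60 at 11) — 10 left.
10 remain; put them into Hill Ranch second at 10.
Total = 19×40 + 17×120 + 11×60 + 10×10 = 3560.

3560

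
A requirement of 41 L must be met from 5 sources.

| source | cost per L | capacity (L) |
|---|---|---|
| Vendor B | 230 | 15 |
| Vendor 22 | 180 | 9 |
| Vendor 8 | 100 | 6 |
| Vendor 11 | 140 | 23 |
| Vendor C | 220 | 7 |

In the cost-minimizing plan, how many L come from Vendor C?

3

Cheapest first:
Vendor 8 (100): use full 6 → 35 L to go.
Take 23 from Vendor 11 at 140 → need 12 more.
Vendor 22 at 180: take all 9 L → 3 still needed.
Vendor C at 220: take 3 of its 7 → requirement met.
Vendor B: unused.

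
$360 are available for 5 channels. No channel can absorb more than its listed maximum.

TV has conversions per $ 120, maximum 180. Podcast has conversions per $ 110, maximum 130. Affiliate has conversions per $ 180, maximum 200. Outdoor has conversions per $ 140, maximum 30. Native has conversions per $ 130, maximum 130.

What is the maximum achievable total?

Rank by conversions per $: Affiliate 180 > Outdoor 140 > Native 130 > TV 120 > Podcast 110.
Affiliate takes 200 to reach its cap of 200 ; 160 left.
Outdoor: +30 to 30 (cap) ; 130 left.
Native takes 130 to reach its cap of 130 ; 0 left.
Total = 180×200 + 140×30 + 130×130 = 57100.

57100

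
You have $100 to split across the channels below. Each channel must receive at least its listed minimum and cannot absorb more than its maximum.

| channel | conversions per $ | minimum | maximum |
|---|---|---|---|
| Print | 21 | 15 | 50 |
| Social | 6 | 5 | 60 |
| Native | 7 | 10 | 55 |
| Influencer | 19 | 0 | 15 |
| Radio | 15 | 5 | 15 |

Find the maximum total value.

Meeting every minimum uses 15+5+10+0+5 = 35 $, leaving 65.
Highest conversions per $ first: Print 21 > Influencer 19 > Radio 15 > Native 7 > Social 6.
Print takes 35 more to reach its cap of 50 → 30 left.
Give Influencer 15 more to hit its cap of 15 → 15 left.
Radio takes 10 more to reach its cap of 15 → 5 left.
Only 5 left; Native takes them to reach 15.
Total = 21×50 + 6×5 + 7×15 + 19×15 + 15×15 = 1695.

1695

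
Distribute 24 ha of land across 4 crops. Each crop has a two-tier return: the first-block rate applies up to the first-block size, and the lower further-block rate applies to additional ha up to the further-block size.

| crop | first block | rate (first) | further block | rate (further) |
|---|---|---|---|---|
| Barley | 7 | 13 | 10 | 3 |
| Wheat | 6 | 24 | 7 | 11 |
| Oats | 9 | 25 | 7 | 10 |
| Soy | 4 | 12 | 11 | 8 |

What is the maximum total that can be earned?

Rank every tier by rate: Oats/tier1 25 > Wheat/tier1 24 > Barley/tier1 13 > Soy/tier1 12 > Wheat/tier2 11 > Oats/tier2 10 > Soy/tier2 8 > Barley/tier2 3.
Fill Oats tier1 block (9 at 25) ; 15 left.
Wheat/tier1 (24): +6 ; 9 left.
Fill Barley tier1 block (7 at 13) ; 2 left.
Soy tier1 at 12: only 2 left, fill 2.
Total = 25×9 + 24×6 + 13×7 + 12×2 = 484.

484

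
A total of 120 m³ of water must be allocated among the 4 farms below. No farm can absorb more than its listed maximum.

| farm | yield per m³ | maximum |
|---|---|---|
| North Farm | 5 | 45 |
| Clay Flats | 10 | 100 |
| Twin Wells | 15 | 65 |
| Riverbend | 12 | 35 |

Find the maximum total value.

1595

Rank by yield per m³: Twin Wells 15 > Riverbend 12 > Clay Flats 10 > North Farm 5.
Twin Wells: +65 to 65 (cap) → 55 left.
Riverbend takes 35 to reach its cap of 35 → 20 left.
Only 20 left; Clay Flats takes them to reach 20.
Total = 10×20 + 15×65 + 12×35 = 1595.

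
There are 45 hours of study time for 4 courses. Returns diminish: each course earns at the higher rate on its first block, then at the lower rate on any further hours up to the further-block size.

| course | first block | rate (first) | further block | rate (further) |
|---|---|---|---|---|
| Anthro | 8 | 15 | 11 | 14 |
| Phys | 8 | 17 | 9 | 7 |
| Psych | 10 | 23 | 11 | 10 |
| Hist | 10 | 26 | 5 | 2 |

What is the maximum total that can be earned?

872

Order all 8 blocks by rate: Hist/T1 26 > Psych/T1 23 > Phys/T1 17 > Anthro/T1 15 > Anthro/T2 14 > Psych/T2 10 > Phys/T2 7 > Hist/T2 2.
Fill Hist T1 block (10 at 26) ; 35 left.
Psych T1 at 23: fill all 10 ; 25 left.
Phys T1 at 17: fill all 8 ; 17 left.
Fill Anthro T1 block (8 at 15) ; 9 left.
Anthro/T2: +9 of 11 at 14; pool empty.
Total = 26×10 + 23×10 + 17×8 + 15×8 + 14×9 = 872.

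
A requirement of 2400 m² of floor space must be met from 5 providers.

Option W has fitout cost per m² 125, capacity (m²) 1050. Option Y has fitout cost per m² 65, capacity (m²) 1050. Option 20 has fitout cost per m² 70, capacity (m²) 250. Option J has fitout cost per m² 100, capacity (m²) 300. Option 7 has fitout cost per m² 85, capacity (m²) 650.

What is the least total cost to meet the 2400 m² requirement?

189750

Cheapest first:
Option Y at 65: take all 1050 m² — 1350 still needed.
Take 250 from Option 20 at 70 — need 1100 more.
Option 7 (85): use full 650 — 450 m² to go.
Option J (100): use full 300 — 150 m² to go.
Option W (125): take the remaining 150 — done.
Cost = 1050×65 + 250×70 + 650×85 + 300×100 + 150×125 = 189750.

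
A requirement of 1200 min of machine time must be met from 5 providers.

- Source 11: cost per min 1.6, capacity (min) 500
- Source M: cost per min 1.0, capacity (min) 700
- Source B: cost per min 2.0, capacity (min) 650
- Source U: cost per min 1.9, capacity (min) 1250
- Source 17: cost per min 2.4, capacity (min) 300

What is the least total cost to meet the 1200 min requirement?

1500

Fill from the cheapest provider first.
Source M at 1.0: take all 700 min ; 500 still needed.
Source 11 (1.6): use full 500 ; 0 min to go.
Source U, Source B, Source 17: unused.
Cost = 700×1.0 + 500×1.6 = 1500.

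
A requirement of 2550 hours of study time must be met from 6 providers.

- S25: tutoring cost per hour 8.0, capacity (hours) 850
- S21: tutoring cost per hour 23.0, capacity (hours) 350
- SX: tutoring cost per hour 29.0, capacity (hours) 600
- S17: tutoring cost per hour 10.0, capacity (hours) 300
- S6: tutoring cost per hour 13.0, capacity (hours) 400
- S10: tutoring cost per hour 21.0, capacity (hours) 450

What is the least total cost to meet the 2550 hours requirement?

Fill from the cheapest provider first.
S25 at 8.0: take all 850 hours — 1700 still needed.
S17 at 10.0: take all 300 hours — 1400 still needed.
Take 400 from S6 at 13.0 — need 1000 more.
Take 450 from S10 at 21.0 — need 550 more.
S21 (23.0): use full 350 — 200 hours to go.
SX at 29.0: take 200 of its 600 — requirement met.
Cost = 850×8.0 + 300×10.0 + 400×13.0 + 450×21.0 + 350×23.0 + 200×29.0 = 38300.

38300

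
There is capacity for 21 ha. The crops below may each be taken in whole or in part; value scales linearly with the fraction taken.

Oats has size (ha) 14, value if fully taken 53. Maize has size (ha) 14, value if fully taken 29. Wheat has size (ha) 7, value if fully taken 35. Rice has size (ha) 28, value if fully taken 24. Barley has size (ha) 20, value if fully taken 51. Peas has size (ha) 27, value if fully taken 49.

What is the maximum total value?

88

Sort by value density: Wheat 35/7≈5, Oats 53/14≈3.79, Barley 51/20≈2.55, Maize 29/14≈2.07, Peas 49/27≈1.81, Rice 24/28≈0.857.
Take all of Wheat (7 ha, value 35) — 14 ha left.
All 14 ha of Oats fit (value 53) — 0 remain.
Total value = 88.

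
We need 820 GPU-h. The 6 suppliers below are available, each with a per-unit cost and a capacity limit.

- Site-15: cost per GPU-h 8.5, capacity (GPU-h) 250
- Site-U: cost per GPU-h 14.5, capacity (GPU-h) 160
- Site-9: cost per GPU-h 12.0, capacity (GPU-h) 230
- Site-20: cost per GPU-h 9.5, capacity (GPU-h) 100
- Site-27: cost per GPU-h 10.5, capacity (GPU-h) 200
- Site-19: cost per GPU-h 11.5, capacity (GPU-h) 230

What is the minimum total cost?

Cheapest first:
Take 250 from Site-15 at 8.5 ; need 570 more.
Site-20 at 9.5: take all 100 GPU-h ; 470 still needed.
Site-27 at 10.5: take all 200 GPU-h ; 270 still needed.
Site-19 at 11.5: take all 230 GPU-h ; 40 still needed.
Take 40 from Site-9 at 12.0 to finish.
Site-U: unused.
Cost = 250×8.5 + 100×9.5 + 200×10.5 + 230×11.5 + 40×12.0 = 8300.

8300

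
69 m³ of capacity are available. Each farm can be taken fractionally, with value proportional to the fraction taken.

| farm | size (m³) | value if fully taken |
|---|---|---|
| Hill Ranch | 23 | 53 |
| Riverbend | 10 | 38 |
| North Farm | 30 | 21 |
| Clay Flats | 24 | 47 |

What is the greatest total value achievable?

146.4

Best value per unit of size first: Riverbend 38/10≈3.8, Hill Ranch 53/23≈2.3, Clay Flats 47/24≈1.96, North Farm 21/30≈0.7.
Take all of Riverbend (10 m³, value 38) ; 59 m³ left.
Take all of Hill Ranch (23 m³, value 53) ; 36 m³ left.
All 24 m³ of Clay Flats fit (value 47) ; 12 remain.
Fill the last 12 m³ with part of North Farm: 12/30 of it earns 8.4.
Total value = 146.4.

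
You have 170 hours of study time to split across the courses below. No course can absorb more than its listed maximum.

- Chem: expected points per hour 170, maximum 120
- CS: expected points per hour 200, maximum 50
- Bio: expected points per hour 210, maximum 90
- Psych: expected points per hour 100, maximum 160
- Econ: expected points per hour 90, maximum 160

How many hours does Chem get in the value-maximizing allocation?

Order the courses by expected points per hour: Bio 210 > CS 200 > Chem 170 > Psych 100 > Econ 90.
Bio: +90 to 90 (cap) → 80 left.
Give CS 50 to hit its cap of 50 → 30 left.
Chem: +30 (room for 120) → 30. Pool exhausted.

30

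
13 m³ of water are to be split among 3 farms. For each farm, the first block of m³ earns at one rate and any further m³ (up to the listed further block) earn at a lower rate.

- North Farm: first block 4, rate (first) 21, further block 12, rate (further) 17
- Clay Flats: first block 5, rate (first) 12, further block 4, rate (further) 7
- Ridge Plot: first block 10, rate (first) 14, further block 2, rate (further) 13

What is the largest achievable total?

237

Rank every tier by rate: North Farm/first 21 > North Farm/second 17 > Ridge Plot/first 14 > Ridge Plot/second 13 > Clay Flats/first 12 > Clay Flats/second 7.
North Farm first at 21: fill all 4 ; 9 left.
North Farm/second: +9 of 12 at 17; pool empty.
Total = 21×4 + 17×9 = 237.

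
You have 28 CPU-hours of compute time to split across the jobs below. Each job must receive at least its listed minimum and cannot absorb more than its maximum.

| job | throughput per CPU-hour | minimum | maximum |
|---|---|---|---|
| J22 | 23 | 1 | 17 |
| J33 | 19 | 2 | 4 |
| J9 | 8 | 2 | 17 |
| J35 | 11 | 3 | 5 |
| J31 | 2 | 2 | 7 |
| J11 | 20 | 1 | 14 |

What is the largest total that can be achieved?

522

Meeting every minimum uses 1+2+2+3+2+1 = 11 CPU-hours, leaving 17.
Rank by throughput per CPU-hour: J22 23 > J11 20 > J33 19 > J35 11 > J9 8 > J31 2.
J22: +16 to 17 (cap) — 1 left.
J11: +1 (room for 13) → 2. Pool exhausted.
Total = 23×17 + 19×2 + 8×2 + 11×3 + 2×2 + 20×2 = 522.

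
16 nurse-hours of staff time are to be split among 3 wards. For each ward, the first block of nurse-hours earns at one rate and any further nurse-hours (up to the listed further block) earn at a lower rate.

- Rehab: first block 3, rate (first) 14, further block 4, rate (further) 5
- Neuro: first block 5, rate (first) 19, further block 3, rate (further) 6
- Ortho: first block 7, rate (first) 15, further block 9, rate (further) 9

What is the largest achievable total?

Rank every tier by rate: Neuro/first 19 > Ortho/first 15 > Rehab/first 14 > Ortho/second 9 > Neuro/second 6 > Rehab/second 5.
Fill Neuro first block (5 at 19) ; 11 left.
Ortho/first (15): +7 ; 4 left.
Rehab/first (14): +3 ; 1 left.
1 remain; put them into Ortho second at 9.
Total = 19×5 + 15×7 + 14×3 + 9×1 = 251.

251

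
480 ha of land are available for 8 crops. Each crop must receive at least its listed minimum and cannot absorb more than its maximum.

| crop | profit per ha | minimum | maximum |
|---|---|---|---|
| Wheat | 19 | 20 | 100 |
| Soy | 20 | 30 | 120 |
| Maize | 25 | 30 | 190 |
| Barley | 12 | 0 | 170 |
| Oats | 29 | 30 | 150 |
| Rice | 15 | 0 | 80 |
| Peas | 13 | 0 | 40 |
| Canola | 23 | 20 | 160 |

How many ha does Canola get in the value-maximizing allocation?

90

Meeting every minimum uses 20+30+30+0+30+0+0+20 = 130 ha, leaving 350.
Order the crops by profit per ha: Oats 29 > Maize 25 > Canola 23 > Soy 20 > Wheat 19 > Rice 15 > Peas 13 > Barley 12.
Give Oats 120 more to hit its cap of 150 ; 230 left.
Maize takes 160 more to reach its cap of 190 ; 70 left.
Canola has room for 140 more but only 70 remain, so it gets 90.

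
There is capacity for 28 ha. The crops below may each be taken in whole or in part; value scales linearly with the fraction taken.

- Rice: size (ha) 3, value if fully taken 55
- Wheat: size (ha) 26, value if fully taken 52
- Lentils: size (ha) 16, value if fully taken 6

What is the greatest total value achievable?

Sort by value density: Rice 55/3≈18.3, Wheat 52/26≈2, Lentils 6/16≈0.375.
Rice: take in full, 3 ha for value 55 → 25 left.
Fill the last 25 ha with part of Wheat: 25/26 of it earns 50.
Total value = 105.

105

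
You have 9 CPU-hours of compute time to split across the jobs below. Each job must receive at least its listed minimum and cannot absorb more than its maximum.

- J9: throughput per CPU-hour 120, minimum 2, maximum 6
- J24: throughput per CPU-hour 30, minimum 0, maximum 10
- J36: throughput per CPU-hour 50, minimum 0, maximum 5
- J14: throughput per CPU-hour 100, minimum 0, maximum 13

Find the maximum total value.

1020

Meeting every minimum uses 2+0+0+0 = 2 CPU-hours, leaving 7.
Highest throughput per CPU-hour first: J9 120 > J14 100 > J36 50 > J24 30.
J9 takes 4 more to reach its cap of 6 ; 3 left.
J14 has room for 13 more but only 3 remain, so it gets 3.
Total = 120×6 + 100×3 = 1020.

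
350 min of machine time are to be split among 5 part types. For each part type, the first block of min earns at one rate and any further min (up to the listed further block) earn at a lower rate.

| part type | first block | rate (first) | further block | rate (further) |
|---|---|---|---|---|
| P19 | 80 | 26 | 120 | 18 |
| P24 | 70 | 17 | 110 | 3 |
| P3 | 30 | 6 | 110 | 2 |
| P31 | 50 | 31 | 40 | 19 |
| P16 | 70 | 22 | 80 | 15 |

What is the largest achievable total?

Rank every tier by rate: P31/T1 31 > P19/T1 26 > P16/T1 22 > P31/T2 19 > P19/T2 18 > P24/T1 17 > P16/T2 15 > P3/T1 6 > P24/T2 3 > P3/T2 2.
Fill P31 T1 block (50 at 31) → 300 left.
P19 T1 at 26: fill all 80 → 220 left.
P16 T1 at 22: fill all 70 → 150 left.
P31/T2 (19): +40 → 110 left.
P19 T2 at 18: only 110 left, fill 110.
Total = 31×50 + 26×80 + 22×70 + 19×40 + 18×110 = 7910.

7910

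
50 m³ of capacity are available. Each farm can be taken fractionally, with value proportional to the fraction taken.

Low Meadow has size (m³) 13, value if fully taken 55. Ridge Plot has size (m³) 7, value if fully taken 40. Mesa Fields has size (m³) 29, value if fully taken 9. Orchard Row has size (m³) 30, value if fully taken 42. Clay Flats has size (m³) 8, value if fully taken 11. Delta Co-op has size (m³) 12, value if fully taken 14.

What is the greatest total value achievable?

Best value per unit of size first: Ridge Plot 40/7≈5.71, Low Meadow 55/13≈4.23, Orchard Row 42/30≈1.4, Clay Flats 11/8≈1.38, Delta Co-op 14/12≈1.17, Mesa Fields 9/29≈0.31.
All 7 m³ of Ridge Plot fit (value 40) — 43 remain.
Low Meadow: take in full, 13 m³ for value 55 — 30 left.
Take all of Orchard Row (30 m³, value 42) — 0 m³ left.
Total value = 137.

137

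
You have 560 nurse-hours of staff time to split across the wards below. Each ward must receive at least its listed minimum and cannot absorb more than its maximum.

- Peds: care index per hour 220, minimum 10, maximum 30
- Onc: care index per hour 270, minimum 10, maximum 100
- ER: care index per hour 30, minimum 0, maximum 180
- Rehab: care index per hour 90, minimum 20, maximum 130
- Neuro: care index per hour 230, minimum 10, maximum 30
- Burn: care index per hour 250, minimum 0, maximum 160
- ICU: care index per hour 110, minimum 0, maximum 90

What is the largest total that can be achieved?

Meeting every minimum uses 10+10+0+20+10+0+0 = 50 nurse-hours, leaving 510.
Highest care index per hour first: Onc 270 > Burn 250 > Neuro 230 > Peds 220 > ICU 110 > Rehab 90 > ER 30.
Onc takes 90 more to reach its cap of 100 — 420 left.
Give Burn 160 more to hit its cap of 160 — 260 left.
Give Neuro 20 more to hit its cap of 30 — 240 left.
Peds: +20 to 30 (cap) — 220 left.
ICU: +90 to 90 (cap) — 130 left.
Give Rehab 110 more to hit its cap of 130 — 20 left.
ER: +20 (room for 180) → 20. Pool exhausted.
Total = 220×30 + 270×100 + 30×20 + 90×130 + 230×30 + 250×160 + 110×90 = 102700.

102700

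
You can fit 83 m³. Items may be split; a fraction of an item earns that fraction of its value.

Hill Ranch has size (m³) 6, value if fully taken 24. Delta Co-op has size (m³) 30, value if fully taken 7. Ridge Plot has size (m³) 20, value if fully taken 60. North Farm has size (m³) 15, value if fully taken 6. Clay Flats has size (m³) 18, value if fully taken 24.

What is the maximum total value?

Best value per unit of size first: Hill Ranch 24/6≈4, Ridge Plot 60/20≈3, Clay Flats 24/18≈1.33, North Farm 6/15≈0.4, Delta Co-op 7/30≈0.233.
All 6 m³ of Hill Ranch fit (value 24) ; 77 remain.
All 20 m³ of Ridge Plot fit (value 60) ; 57 remain.
Take all of Clay Flats (18 m³, value 24) ; 39 m³ left.
All 15 m³ of North Farm fit (value 6) ; 24 remain.
Only 24 m³ remain; take 24/30 of Delta Co-op for value 7×24/30 = 5.6.
Total value = 119.6.

119.6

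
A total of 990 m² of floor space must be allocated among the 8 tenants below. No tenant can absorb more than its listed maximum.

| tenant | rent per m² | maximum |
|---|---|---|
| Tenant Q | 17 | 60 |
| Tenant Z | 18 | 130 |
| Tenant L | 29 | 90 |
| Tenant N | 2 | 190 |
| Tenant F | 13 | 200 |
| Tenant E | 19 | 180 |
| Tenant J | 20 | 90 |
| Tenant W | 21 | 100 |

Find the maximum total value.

16170

Rank by rent per m²: Tenant L 29 > Tenant W 21 > Tenant J 20 > Tenant E 19 > Tenant Z 18 > Tenant Q 17 > Tenant F 13 > Tenant N 2.
Give Tenant L 90 to hit its cap of 90 — 900 left.
Tenant W: +100 to 100 (cap) — 800 left.
Tenant J: +90 to 90 (cap) — 710 left.
Tenant E: +180 to 180 (cap) — 530 left.
Tenant Z takes 130 to reach its cap of 130 — 400 left.
Give Tenant Q 60 to hit its cap of 60 — 340 left.
Tenant F takes 200 to reach its cap of 200 — 140 left.
Tenant N: +140 (room for 190) → 140. Pool exhausted.
Total = 17×60 + 18×130 + 29×90 + 2×140 + 13×200 + 19×180 + 20×90 + 21×100 = 16170.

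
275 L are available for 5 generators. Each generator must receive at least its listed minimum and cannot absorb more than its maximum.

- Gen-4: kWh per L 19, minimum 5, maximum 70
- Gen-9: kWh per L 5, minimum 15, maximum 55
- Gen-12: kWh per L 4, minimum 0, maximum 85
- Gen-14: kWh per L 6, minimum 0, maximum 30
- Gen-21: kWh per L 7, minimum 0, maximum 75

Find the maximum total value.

2490

Meeting every minimum uses 5+15+0+0+0 = 20 L, leaving 255.
Rank by kWh per L: Gen-4 19 > Gen-21 7 > Gen-14 6 > Gen-9 5 > Gen-12 4.
Gen-4 takes 65 more to reach its cap of 70 ; 190 left.
Gen-21: +75 to 75 (cap) ; 115 left.
Gen-14: +30 to 30 (cap) ; 85 left.
Give Gen-9 40 more to hit its cap of 55 ; 45 left.
Gen-12 has room for 85 more but only 45 remain, so it gets 45.
Total = 19×70 + 5×55 + 4×45 + 6×30 + 7×75 = 2490.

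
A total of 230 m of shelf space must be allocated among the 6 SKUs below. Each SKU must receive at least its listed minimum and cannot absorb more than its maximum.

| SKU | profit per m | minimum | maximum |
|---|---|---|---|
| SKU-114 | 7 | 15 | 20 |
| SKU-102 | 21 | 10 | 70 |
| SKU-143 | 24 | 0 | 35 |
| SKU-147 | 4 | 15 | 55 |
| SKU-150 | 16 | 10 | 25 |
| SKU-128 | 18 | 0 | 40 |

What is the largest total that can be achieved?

Meeting every minimum uses 15+10+0+15+10+0 = 50 m, leaving 180.
Rank by profit per m: SKU-143 24 > SKU-102 21 > SKU-128 18 > SKU-150 16 > SKU-114 7 > SKU-147 4.
SKU-143: +35 to 35 (cap) — 145 left.
SKU-102 takes 60 more to reach its cap of 70 — 85 left.
SKU-128: +40 to 40 (cap) — 45 left.
Give SKU-150 15 more to hit its cap of 25 — 30 left.
SKU-114: +5 to 20 (cap) — 25 left.
Only 25 left; SKU-147 takes them to reach 40.
Total = 7×20 + 21×70 + 24×35 + 4×40 + 16×25 + 18×40 = 3730.

3730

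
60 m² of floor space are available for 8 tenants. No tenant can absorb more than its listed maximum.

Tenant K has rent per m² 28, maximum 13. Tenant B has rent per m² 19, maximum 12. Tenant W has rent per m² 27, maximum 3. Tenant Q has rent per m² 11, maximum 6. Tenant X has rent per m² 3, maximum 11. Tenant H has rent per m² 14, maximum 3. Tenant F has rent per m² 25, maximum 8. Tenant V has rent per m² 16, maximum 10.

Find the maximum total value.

Highest rent per m² first: Tenant K 28 > Tenant W 27 > Tenant F 25 > Tenant B 19 > Tenant V 16 > Tenant H 14 > Tenant Q 11 > Tenant X 3.
Tenant K: +13 to 13 (cap) ; 47 left.
Tenant W: +3 to 3 (cap) ; 44 left.
Tenant F: +8 to 8 (cap) ; 36 left.
Tenant B takes 12 to reach its cap of 12 ; 24 left.
Tenant V takes 10 to reach its cap of 10 ; 14 left.
Give Tenant H 3 to hit its cap of 3 ; 11 left.
Tenant Q takes 6 to reach its cap of 6 ; 5 left.
Tenant X: +5 (room for 11) → 5. Pool exhausted.
Total = 28×13 + 19×12 + 27×3 + 11×6 + 3×5 + 14×3 + 25×8 + 16×10 = 1156.

1156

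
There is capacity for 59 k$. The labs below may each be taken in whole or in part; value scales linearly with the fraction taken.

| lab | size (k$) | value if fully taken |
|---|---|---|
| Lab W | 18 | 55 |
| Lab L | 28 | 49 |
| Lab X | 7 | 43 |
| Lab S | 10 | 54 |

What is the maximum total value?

Sort by value density: Lab X 43/7≈6.14, Lab S 54/10≈5.4, Lab W 55/18≈3.06, Lab L 49/28≈1.75.
All 7 k$ of Lab X fit (value 43) — 52 remain.
Take all of Lab S (10 k$, value 54) — 42 k$ left.
All 18 k$ of Lab W fit (value 55) — 24 remain.
Only 24 k$ remain; take 24/28 of Lab L for value 49×24/28 = 42.
Total value = 194.

194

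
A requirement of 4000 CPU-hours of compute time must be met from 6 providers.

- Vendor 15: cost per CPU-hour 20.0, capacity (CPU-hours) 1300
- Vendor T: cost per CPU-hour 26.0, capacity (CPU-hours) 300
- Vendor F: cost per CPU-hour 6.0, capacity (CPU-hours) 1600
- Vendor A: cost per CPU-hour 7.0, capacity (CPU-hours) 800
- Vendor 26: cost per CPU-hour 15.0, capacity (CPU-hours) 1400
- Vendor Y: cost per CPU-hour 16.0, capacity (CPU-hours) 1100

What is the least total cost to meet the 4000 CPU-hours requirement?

39400

Use providers in increasing cost order.
Vendor F (6.0): use full 1600 ; 2400 CPU-hours to go.
Vendor A (7.0): use full 800 ; 1600 CPU-hours to go.
Vendor 26 (15.0): use full 1400 ; 200 CPU-hours to go.
Vendor Y (16.0): take the remaining 200 ; done.
Vendor 15, Vendor T: unused.
Cost = 1600×6.0 + 800×7.0 + 1400×15.0 + 200×16.0 = 39400.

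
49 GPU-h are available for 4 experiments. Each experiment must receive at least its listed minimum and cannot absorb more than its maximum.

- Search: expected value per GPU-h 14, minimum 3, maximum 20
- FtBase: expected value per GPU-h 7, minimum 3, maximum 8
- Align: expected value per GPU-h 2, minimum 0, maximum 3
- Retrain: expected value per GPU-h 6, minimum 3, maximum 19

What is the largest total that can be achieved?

Meeting every minimum uses 3+3+0+3 = 9 GPU-h, leaving 40.
Rank by expected value per GPU-h: Search 14 > FtBase 7 > Retrain 6 > Align 2.
Search: +17 to 20 (cap) ; 23 left.
Give FtBase 5 more to hit its cap of 8 ; 18 left.
Retrain takes 16 more to reach its cap of 19 ; 2 left.
Only 2 left; Align takes them to reach 2.
Total = 14×20 + 7×8 + 2×2 + 6×19 = 454.

454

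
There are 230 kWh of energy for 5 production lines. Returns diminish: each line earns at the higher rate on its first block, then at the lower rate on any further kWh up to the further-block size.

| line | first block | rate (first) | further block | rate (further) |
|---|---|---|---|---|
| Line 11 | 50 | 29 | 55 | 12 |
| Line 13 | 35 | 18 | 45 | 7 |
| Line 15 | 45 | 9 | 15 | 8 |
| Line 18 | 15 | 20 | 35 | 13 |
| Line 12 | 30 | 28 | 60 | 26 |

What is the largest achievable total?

Rank every tier by rate: Line 11/tier1 29 > Line 12/tier1 28 > Line 12/tier2 26 > Line 18/tier1 20 > Line 13/tier1 18 > Line 18/tier2 13 > Line 11/tier2 12 > Line 15/tier1 9 > Line 15/tier2 8 > Line 13/tier2 7.
Line 11/tier1 (29): +50 → 180 left.
Line 12 tier1 at 28: fill all 30 → 150 left.
Fill Line 12 tier2 block (60 at 26) → 90 left.
Line 18/tier1 (20): +15 → 75 left.
Fill Line 13 tier1 block (35 at 18) → 40 left.
Line 18 tier2 at 13: fill all 35 → 5 left.
Line 11/tier2: +5 of 55 at 12; pool empty.
Total = 29×50 + 28×30 + 26×60 + 20×15 + 18×35 + 13×35 + 12×5 = 5295.

5295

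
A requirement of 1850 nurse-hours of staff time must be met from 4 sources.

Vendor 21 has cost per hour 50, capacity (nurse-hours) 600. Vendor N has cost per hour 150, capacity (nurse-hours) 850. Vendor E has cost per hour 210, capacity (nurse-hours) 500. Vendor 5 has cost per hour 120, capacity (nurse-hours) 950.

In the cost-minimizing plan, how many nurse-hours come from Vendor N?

Cheapest first:
Vendor 21 (50): use full 600 → 1250 nurse-hours to go.
Vendor 5 at 120: take all 950 nurse-hours → 300 still needed.
Take 300 from Vendor N at 150 to finish.
Vendor E: unused.

300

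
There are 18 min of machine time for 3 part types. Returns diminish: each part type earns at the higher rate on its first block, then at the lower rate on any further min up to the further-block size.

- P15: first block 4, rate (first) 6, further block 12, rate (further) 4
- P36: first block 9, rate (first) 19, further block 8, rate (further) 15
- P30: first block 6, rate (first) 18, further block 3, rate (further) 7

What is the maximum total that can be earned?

Order all 6 blocks by rate: P36/first 19 > P30/first 18 > P36/second 15 > P30/second 7 > P15/first 6 > P15/second 4.
P36/first (19): +9 ; 9 left.
P30 first at 18: fill all 6 ; 3 left.
P36 second at 15: only 3 left, fill 3.
Total = 19×9 + 18×6 + 15×3 = 324.

324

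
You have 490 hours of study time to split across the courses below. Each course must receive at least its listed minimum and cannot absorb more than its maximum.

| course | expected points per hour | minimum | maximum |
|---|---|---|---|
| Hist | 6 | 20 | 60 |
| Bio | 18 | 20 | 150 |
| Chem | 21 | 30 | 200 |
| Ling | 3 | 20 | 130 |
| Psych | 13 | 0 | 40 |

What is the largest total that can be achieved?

7900

Meeting every minimum uses 20+20+30+20+0 = 90 hours, leaving 400.
Rank by expected points per hour: Chem 21 > Bio 18 > Psych 13 > Hist 6 > Ling 3.
Chem takes 170 more to reach its cap of 200 — 230 left.
Give Bio 130 more to hit its cap of 150 — 100 left.
Psych takes 40 more to reach its cap of 40 — 60 left.
Give Hist 40 more to hit its cap of 60 — 20 left.
Ling: +20 (room for 110) → 40. Pool exhausted.
Total = 6×60 + 18×150 + 21×200 + 3×40 + 13×40 = 7900.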